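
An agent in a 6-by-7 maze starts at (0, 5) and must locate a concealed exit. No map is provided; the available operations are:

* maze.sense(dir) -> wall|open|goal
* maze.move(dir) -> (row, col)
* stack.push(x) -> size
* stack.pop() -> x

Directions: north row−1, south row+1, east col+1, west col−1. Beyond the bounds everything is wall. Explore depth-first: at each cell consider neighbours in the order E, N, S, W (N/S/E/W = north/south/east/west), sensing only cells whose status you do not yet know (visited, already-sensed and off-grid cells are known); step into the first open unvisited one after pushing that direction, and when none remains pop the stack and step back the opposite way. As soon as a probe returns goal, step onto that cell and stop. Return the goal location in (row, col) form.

;; sense(dir=east) => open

;; push(x=east) => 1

;; move(dir=east) => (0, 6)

;; sense(dir=south) => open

;; push(x=south) => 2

;; move(dir=south) => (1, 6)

;; sense(dir=south) => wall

;; sense(dir=west) => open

;; push(x=west) => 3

;; move(dir=west) => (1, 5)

;; sense(dir=south) => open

;; push(x=south) => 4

;; move(dir=south) => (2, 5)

;; sense(dir=south) => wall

;; sense(dir=west) => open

;; push(x=west) => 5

;; move(dir=west) => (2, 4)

;; sense(dir=north) => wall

;; sense(dir=south) => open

;; push(x=south) => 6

;; move(dir=south) => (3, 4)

;; sense(dir=south) => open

;; push(x=south) => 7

;; move(dir=south) => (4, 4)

;; sense(dir=east) => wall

;; sense(dir=south) => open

;; push(x=south) => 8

;; move(dir=south) => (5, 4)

;; sense(dir=east) => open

;; push(x=east) => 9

;; move(dir=east) => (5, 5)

;; sense(dir=east) => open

;; push(x=east) => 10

;; move(dir=east) => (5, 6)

;; sense(dir=north) => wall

;; pop() => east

;; move(dir=west) => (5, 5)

;; pop() => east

;; move(dir=west) => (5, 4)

;; sense(dir=west) => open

;; push(x=west) => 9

;; move(dir=west) => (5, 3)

;; sense(dir=north) => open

;; push(x=north) => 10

;; move(dir=north) => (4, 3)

;; sense(dir=north) => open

;; push(x=north) => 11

;; move(dir=north) => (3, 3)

;; sense(dir=north) => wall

;; sense(dir=west) => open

;; push(x=west) => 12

;; move(dir=west) => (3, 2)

;; sense(dir=north) => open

;; push(x=north) => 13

;; move(dir=north) => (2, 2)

;; sense(dir=north) => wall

;; sense(dir=west) => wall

;; pop() => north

;; move(dir=south) => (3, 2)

;; sense(dir=south) => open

;; push(x=south) => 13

;; move(dir=south) => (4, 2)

;; sense(dir=south) => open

;; push(x=south) => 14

;; move(dir=south) => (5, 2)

;; sense(dir=west) => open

;; push(x=west) => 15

;; move(dir=west) => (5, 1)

;; sense(dir=north) => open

;; push(x=north) => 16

;; move(dir=north) => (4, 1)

;; sense(dir=north) => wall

;; sense(dir=west) => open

;; push(x=west) => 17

;; move(dir=west) => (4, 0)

;; sense(dir=north) => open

;; push(x=north) => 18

;; move(dir=north) => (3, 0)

;; sense(dir=north) => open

;; push(x=north) => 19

;; move(dir=north) => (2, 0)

;; sense(dir=north) => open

;; push(x=north) => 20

;; move(dir=north) => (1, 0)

;; sense(dir=east) => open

;; push(x=east) => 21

;; move(dir=east) => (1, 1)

;; sense(dir=north) => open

;; push(x=north) => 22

;; move(dir=north) => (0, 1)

;; sense(dir=east) => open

;; push(x=east) => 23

;; move(dir=east) => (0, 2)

;; sense(dir=east) => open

;; push(x=east) => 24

;; move(dir=east) => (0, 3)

;; sense(dir=east) => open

;; push(x=east) => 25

;; move(dir=east) => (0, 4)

;; pop() => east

;; move(dir=west) => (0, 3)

;; sense(dir=south) => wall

;; pop() => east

;; move(dir=west) => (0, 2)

;; pop() => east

;; move(dir=west) => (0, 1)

;; sense(dir=west) => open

;; push(x=west) => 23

;; move(dir=west) => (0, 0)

;; pop() => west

;; move(dir=east) => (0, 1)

;; pop() => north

;; move(dir=south) => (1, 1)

;; pop() => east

;; move(dir=west) => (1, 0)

;; pop() => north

;; move(dir=south) => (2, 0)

;; pop() => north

;; move(dir=south) => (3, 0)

;; pop() => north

;; move(dir=south) => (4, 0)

;; sense(dir=south) => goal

;; move(dir=south) => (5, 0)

Answer: (5, 0)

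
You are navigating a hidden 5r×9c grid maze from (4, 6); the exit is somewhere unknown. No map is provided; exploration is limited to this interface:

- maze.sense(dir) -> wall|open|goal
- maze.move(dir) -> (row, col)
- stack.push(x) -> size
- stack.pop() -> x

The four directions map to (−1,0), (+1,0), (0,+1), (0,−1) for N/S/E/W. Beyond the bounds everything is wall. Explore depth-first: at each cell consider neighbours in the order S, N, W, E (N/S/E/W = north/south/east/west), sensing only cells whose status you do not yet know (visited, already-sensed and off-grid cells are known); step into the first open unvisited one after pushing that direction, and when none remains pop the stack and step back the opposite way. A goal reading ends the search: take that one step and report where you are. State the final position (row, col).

·→ maze.sense(north)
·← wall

·→ maze.sense(west)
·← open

·→ stack.push(west)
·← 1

·→ maze.move(west)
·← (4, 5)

·→ maze.sense(north)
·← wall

·→ maze.sense(west)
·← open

·→ stack.push(west)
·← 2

·→ maze.move(west)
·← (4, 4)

·→ maze.sense(north)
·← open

·→ stack.push(north)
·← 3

·→ maze.move(north)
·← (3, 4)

·→ maze.sense(north)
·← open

·→ stack.push(north)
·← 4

·→ maze.move(north)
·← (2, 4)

·→ maze.sense(north)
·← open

·→ stack.push(north)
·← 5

·→ maze.move(north)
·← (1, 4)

·→ maze.sense(north)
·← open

·→ stack.push(north)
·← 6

·→ maze.move(north)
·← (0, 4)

·→ maze.sense(west)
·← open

·→ stack.push(west)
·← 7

·→ maze.move(west)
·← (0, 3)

·→ maze.sense(south)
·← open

·→ stack.push(south)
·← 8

·→ maze.move(south)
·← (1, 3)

·→ maze.sense(south)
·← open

·→ stack.push(south)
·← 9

·→ maze.move(south)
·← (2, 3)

·→ maze.sense(south)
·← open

·→ stack.push(south)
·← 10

·→ maze.move(south)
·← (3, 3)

·→ maze.sense(south)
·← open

·→ stack.push(south)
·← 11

·→ maze.move(south)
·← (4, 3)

·→ maze.sense(west)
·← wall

·→ stack.pop()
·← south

·→ maze.move(north)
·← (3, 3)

·→ maze.sense(west)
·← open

·→ stack.push(west)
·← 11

·→ maze.move(west)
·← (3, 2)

·→ maze.sense(north)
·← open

·→ stack.push(north)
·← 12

·→ maze.move(north)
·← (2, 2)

·→ maze.sense(north)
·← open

·→ stack.push(north)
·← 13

·→ maze.move(north)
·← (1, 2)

·→ maze.sense(north)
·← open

·→ stack.push(north)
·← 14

·→ maze.move(north)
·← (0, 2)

·→ maze.sense(west)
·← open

·→ stack.push(west)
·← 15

·→ maze.move(west)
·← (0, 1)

·→ maze.sense(south)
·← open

·→ stack.push(south)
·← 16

·→ maze.move(south)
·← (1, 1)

·→ maze.sense(south)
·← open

·→ stack.push(south)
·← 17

·→ maze.move(south)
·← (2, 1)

·→ maze.sense(south)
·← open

·→ stack.push(south)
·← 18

·→ maze.move(south)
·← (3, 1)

·→ maze.sense(south)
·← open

·→ stack.push(south)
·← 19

·→ maze.move(south)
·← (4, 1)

·→ maze.sense(west)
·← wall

·→ stack.pop()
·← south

·→ maze.move(north)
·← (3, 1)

·→ maze.sense(west)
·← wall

·→ stack.pop()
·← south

·→ maze.move(north)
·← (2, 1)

·→ maze.sense(west)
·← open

·→ stack.push(west)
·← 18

·→ maze.move(west)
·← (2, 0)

·→ maze.sense(north)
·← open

·→ stack.push(north)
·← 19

·→ maze.move(north)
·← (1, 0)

·→ maze.sense(north)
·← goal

·→ maze.move(north)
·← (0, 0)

Answer: (0, 0)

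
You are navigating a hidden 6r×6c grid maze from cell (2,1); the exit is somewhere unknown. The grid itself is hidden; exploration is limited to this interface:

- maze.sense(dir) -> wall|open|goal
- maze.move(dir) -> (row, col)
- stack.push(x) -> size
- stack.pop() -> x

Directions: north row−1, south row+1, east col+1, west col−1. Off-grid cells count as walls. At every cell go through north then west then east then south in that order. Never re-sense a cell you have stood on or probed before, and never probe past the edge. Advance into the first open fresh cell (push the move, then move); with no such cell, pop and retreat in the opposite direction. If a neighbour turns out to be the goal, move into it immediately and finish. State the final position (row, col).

Act: sense[north]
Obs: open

Act: push[north]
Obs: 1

Act: move[north]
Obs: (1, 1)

Act: sense[north]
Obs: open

Act: push[north]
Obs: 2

Act: move[north]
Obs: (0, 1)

Act: sense[west]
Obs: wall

Act: sense[east]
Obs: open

Act: push[east]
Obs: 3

Act: move[east]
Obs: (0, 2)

Act: sense[east]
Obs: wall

Act: sense[south]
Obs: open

Act: push[south]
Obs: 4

Act: move[south]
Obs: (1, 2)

Act: sense[east]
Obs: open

Act: push[east]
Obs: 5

Act: move[east]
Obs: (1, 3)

Act: sense[east]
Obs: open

Act: push[east]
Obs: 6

Act: move[east]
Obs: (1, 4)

Act: sense[north]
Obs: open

Act: push[north]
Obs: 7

Act: move[north]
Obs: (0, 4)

Act: sense[east]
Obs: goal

Act: move[east]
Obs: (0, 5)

Answer: (0, 5)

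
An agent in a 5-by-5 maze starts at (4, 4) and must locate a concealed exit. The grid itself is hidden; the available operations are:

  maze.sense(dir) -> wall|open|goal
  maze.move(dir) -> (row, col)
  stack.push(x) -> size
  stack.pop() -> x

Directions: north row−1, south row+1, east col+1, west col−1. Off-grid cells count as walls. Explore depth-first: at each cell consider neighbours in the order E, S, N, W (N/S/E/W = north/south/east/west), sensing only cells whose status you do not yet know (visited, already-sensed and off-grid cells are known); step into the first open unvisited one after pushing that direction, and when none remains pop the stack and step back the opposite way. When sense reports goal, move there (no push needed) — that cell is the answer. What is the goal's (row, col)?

! 1. sense(dir=north) => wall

! 2. sense(dir=west) => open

! 3. push(x=west) => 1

! 4. move(dir=west) => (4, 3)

! 5. sense(dir=north) => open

! 6. push(x=north) => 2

! 7. move(dir=north) => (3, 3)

! 8. sense(dir=north) => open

! 9. push(x=north) => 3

! 10. move(dir=north) => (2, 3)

! 11. sense(dir=east) => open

! 12. push(x=east) => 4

! 13. move(dir=east) => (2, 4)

! 14. sense(dir=north) => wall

! 15. pop() => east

! 16. move(dir=west) => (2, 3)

! 17. sense(dir=north) => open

! 18. push(x=north) => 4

! 19. move(dir=north) => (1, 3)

! 20. sense(dir=north) => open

! 21. push(x=north) => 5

! 22. move(dir=north) => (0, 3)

! 23. sense(dir=east) => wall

! 24. sense(dir=west) => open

! 25. push(x=west) => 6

! 26. move(dir=west) => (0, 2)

! 27. sense(dir=south) => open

! 28. push(x=south) => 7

! 29. move(dir=south) => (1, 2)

! 30. sense(dir=south) => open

! 31. push(x=south) => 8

! 32. move(dir=south) => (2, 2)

! 33. sense(dir=south) => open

! 34. push(x=south) => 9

! 35. move(dir=south) => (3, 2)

! 36. sense(dir=south) => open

! 37. push(x=south) => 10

! 38. move(dir=south) => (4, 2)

! 39. sense(dir=west) => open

! 40. push(x=west) => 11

! 41. move(dir=west) => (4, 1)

! 42. sense(dir=north) => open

! 43. push(x=north) => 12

! 44. move(dir=north) => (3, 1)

! 45. sense(dir=north) => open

! 46. push(x=north) => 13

! 47. move(dir=north) => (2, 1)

! 48. sense(dir=north) => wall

! 49. sense(dir=west) => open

! 50. push(x=west) => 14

! 51. move(dir=west) => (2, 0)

! 52. sense(dir=south) => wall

! 53. sense(dir=north) => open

! 54. push(x=north) => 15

! 55. move(dir=north) => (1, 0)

! 56. sense(dir=north) => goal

! 57. move(dir=north) => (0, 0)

Answer: (0, 0)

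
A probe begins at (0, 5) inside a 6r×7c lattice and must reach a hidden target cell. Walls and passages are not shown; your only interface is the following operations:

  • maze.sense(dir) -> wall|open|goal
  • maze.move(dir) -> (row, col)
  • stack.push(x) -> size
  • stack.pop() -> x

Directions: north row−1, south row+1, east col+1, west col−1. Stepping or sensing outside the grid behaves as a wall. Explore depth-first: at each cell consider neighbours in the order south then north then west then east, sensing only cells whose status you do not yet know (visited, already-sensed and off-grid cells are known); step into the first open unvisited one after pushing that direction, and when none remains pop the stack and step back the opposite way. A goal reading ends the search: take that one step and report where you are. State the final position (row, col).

>> maze.sense(dir='south')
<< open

>> stack.push(x='south')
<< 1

>> maze.move(dir='south')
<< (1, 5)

>> maze.sense(dir='south')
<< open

>> stack.push(x='south')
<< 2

>> maze.move(dir='south')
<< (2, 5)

>> maze.sense(dir='south')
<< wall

>> maze.sense(dir='west')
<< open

>> stack.push(x='west')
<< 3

>> maze.move(dir='west')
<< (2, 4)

>> maze.sense(dir='south')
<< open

>> stack.push(x='south')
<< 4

>> maze.move(dir='south')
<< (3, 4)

>> maze.sense(dir='south')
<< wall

>> maze.sense(dir='west')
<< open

>> stack.push(x='west')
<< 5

>> maze.move(dir='west')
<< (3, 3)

>> maze.sense(dir='south')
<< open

>> stack.push(x='south')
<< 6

>> maze.move(dir='south')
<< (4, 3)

>> maze.sense(dir='south')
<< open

>> stack.push(x='south')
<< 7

>> maze.move(dir='south')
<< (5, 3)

>> maze.sense(dir='west')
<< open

>> stack.push(x='west')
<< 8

>> maze.move(dir='west')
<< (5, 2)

>> maze.sense(dir='north')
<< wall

>> maze.sense(dir='west')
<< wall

>> stack.pop()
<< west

>> maze.move(dir='east')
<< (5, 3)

>> maze.sense(dir='east')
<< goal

>> maze.move(dir='east')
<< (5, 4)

Answer: (5, 4)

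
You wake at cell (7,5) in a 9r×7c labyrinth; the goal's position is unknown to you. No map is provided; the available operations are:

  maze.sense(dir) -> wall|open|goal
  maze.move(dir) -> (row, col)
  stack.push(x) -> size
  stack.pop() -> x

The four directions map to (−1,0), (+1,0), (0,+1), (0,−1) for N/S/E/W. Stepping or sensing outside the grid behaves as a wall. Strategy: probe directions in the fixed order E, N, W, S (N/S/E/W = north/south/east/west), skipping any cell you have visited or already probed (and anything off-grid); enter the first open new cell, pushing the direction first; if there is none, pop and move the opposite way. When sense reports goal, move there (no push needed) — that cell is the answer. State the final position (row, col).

// sense(east) -> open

// push(east) -> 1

// move(east) -> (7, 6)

// sense(north) -> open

// push(north) -> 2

// move(north) -> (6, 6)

// sense(north) -> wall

// sense(west) -> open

// push(west) -> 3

// move(west) -> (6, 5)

// sense(north) -> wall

// sense(west) -> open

// push(west) -> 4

// move(west) -> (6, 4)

// sense(north) -> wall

// sense(west) -> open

// push(west) -> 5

// move(west) -> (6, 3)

// sense(north) -> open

// push(north) -> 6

// move(north) -> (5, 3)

// sense(north) -> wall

// sense(west) -> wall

// pop() -> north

// move(south) -> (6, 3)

// sense(west) -> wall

// sense(south) -> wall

// pop() -> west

// move(east) -> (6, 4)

// sense(south) -> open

// push(south) -> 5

// move(south) -> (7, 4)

// sense(south) -> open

// push(south) -> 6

// move(south) -> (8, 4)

// sense(east) -> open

// push(east) -> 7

// move(east) -> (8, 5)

// sense(east) -> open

// push(east) -> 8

// move(east) -> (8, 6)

// pop() -> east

// move(west) -> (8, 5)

// pop() -> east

// move(west) -> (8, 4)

// sense(west) -> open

// push(west) -> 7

// move(west) -> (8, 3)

// sense(west) -> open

// push(west) -> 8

// move(west) -> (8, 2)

// sense(north) -> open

// push(north) -> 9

// move(north) -> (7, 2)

// sense(west) -> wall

// pop() -> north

// move(south) -> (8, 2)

// sense(west) -> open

// push(west) -> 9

// move(west) -> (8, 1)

// sense(west) -> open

// push(west) -> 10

// move(west) -> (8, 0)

// sense(north) -> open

// push(north) -> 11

// move(north) -> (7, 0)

// sense(north) -> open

// push(north) -> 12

// move(north) -> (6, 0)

// sense(east) -> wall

// sense(north) -> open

// push(north) -> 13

// move(north) -> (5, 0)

// sense(east) -> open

// push(east) -> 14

// move(east) -> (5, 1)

// sense(north) -> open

// push(north) -> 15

// move(north) -> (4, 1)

// sense(east) -> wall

// sense(north) -> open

// push(north) -> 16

// move(north) -> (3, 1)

// sense(east) -> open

// push(east) -> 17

// move(east) -> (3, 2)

// sense(east) -> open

// push(east) -> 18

// move(east) -> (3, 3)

// sense(east) -> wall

// sense(north) -> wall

// pop() -> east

// move(west) -> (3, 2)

// sense(north) -> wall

// pop() -> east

// move(west) -> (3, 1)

// sense(north) -> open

// push(north) -> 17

// move(north) -> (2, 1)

// sense(north) -> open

// push(north) -> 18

// move(north) -> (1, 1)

// sense(east) -> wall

// sense(north) -> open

// push(north) -> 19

// move(north) -> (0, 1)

// sense(east) -> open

// push(east) -> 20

// move(east) -> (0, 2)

// sense(east) -> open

// push(east) -> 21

// move(east) -> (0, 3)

// sense(east) -> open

// push(east) -> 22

// move(east) -> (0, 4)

// sense(east) -> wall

// sense(south) -> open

// push(south) -> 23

// move(south) -> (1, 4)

// sense(east) -> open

// push(east) -> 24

// move(east) -> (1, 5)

// sense(east) -> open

// push(east) -> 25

// move(east) -> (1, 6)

// sense(north) -> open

// push(north) -> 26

// move(north) -> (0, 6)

// pop() -> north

// move(south) -> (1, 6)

// sense(south) -> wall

// pop() -> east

// move(west) -> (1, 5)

// sense(south) -> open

// push(south) -> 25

// move(south) -> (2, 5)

// sense(west) -> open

// push(west) -> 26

// move(west) -> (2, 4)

// pop() -> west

// move(east) -> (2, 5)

// sense(south) -> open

// push(south) -> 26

// move(south) -> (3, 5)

// sense(east) -> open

// push(east) -> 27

// move(east) -> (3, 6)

// sense(south) -> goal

// move(south) -> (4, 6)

Answer: (4, 6)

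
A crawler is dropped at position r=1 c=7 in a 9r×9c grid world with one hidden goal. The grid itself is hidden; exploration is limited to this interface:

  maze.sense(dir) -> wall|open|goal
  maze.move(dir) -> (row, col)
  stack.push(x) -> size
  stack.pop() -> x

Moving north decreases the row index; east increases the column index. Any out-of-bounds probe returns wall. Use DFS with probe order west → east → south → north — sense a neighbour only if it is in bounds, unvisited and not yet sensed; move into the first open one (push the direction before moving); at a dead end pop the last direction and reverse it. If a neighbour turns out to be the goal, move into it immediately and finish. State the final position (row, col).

I use sense on dir→west, and observe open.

Then push on x→west, which returns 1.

I use move on dir→west, giving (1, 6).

Calling sense on dir→west, : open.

I use push on x→west, and observe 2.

I invoke move on dir→west, yielding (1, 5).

Next I call sense on dir→west, → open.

I try push on x→west, giving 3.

Using move on dir→west, and observe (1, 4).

Now I run sense on dir→west, giving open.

Then push on x→west, which returns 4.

Next I call move on dir→west, and get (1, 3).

I invoke sense on dir→west, giving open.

I use push on x→west, — result: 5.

Calling move on dir→west, — result: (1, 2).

I invoke sense on dir→west, — result: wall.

Invoking sense on dir→south, and observe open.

Then push on x→south, and get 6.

Invoking move on dir→south, giving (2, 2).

Next I call sense on dir→west, which returns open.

Using push on x→west, yielding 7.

Next I call move on dir→west, yielding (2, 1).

I invoke sense on dir→west, : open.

I run push on x→west, and get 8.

Calling move on dir→west, which returns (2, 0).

I call sense on dir→south, and observe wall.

Invoking sense on dir→north, → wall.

Invoking pop(), — result: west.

Invoking move on dir→east, and observe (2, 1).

Invoking sense on dir→south, giving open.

Calling push on x→south, and get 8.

Now I run move on dir→south, which returns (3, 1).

Then sense on dir→east, and see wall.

Now I run sense on dir→south, and observe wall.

I call pop, → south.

Then move on dir→north, yielding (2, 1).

Then pop, which returns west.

I invoke move on dir→east, and observe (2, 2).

Invoking sense on dir→east, which returns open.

Using push on x→east, yielding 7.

Invoking move on dir→east, → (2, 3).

Calling sense on dir→east, which returns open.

I run push on x→east, yielding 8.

Next I call move on dir→east, which returns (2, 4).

I use sense on dir→east, → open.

I use push on x→east, giving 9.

Then move on dir→east, and see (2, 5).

I try sense on dir→east, which returns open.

Calling push on x→east, → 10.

I run move on dir→east, giving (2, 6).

Calling sense on dir→east, — result: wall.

I try sense on dir→south, and get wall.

Then pop(), — result: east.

Then move on dir→west, giving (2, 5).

Now I run sense on dir→south, — result: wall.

Now I run pop(), → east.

I invoke move on dir→west, and get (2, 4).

I call sense on dir→south, — result: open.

Next I call push on x→south, which returns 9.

I try move on dir→south, and get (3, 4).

I try sense on dir→west, and get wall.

Using sense on dir→south, → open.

Next I call push on x→south, yielding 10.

I invoke move on dir→south, yielding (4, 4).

Next I call sense on dir→west, → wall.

I run sense on dir→east, giving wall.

Next I call sense on dir→south, — result: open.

I try push on x→south, — result: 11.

I try move on dir→south, which returns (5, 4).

I run sense on dir→west, and see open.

I use push on x→west, giving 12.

Then move on dir→west, : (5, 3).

Now I run sense on dir→west, and get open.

Now I run push on x→west, and get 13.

Next I call move on dir→west, which returns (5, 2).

Then sense on dir→west, → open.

I call push on x→west, and see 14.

Then move on dir→west, which returns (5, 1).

I invoke sense on dir→west, yielding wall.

Calling sense on dir→south, → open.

I try push on x→south, and see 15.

Now I run move on dir→south, and get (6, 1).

Using sense on dir→west, and get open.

Next I call push on x→west, and see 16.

I use move on dir→west, : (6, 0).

I try sense on dir→south, → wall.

Now I run pop(), → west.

I use move on dir→east, — result: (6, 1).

I use sense on dir→east, giving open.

I run push on x→east, and get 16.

Calling move on dir→east, — result: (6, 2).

Invoking sense on dir→east, and observe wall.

I run sense on dir→south, and see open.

Next I call push on x→south, yielding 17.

I invoke move on dir→south, — result: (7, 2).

Calling sense on dir→west, which returns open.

I try push on x→west, and see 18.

Invoking move on dir→west, which returns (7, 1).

Next I call sense on dir→south, which returns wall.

I run pop(), → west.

I run move on dir→east, which returns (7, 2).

I try sense on dir→east, yielding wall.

I use sense on dir→south, : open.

I run push on x→south, yielding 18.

I use move on dir→south, — result: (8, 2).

I invoke sense on dir→east, which returns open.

Next I call push on x→east, giving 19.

I call move on dir→east, → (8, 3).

Using sense on dir→east, → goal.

Next I call move on dir→east, and observe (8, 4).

Answer: (8, 4)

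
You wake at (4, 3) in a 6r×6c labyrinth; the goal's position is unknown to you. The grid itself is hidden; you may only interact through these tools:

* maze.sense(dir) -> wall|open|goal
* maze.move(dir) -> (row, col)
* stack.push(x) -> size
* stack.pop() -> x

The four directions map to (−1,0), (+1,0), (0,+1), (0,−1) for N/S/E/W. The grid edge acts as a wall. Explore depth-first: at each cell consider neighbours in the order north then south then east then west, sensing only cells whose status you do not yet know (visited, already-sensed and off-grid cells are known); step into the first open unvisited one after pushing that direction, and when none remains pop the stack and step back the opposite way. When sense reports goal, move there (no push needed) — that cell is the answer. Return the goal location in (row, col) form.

// maze.sense(dir: north) : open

// stack.push(x: north) : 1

// maze.move(dir: north) : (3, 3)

// maze.sense(dir: north) : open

// stack.push(x: north) : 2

// maze.move(dir: north) : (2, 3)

// maze.sense(dir: north) : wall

// maze.sense(dir: east) : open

// stack.push(x: east) : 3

// maze.move(dir: east) : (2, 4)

// maze.sense(dir: north) : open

// stack.push(x: north) : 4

// maze.move(dir: north) : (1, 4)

// maze.sense(dir: north) : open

// stack.push(x: north) : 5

// maze.move(dir: north) : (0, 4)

// maze.sense(dir: east) : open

// stack.push(x: east) : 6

// maze.move(dir: east) : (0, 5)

// maze.sense(dir: south) : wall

// stack.pop() : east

// maze.move(dir: west) : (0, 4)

// maze.sense(dir: west) : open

// stack.push(x: west) : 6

// maze.move(dir: west) : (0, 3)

// maze.sense(dir: west) : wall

// stack.pop() : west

// maze.move(dir: east) : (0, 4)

// stack.pop() : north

// maze.move(dir: south) : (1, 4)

// stack.pop() : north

// maze.move(dir: south) : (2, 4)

// maze.sense(dir: south) : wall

// maze.sense(dir: east) : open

// stack.push(x: east) : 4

// maze.move(dir: east) : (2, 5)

// maze.sense(dir: south) : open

// stack.push(x: south) : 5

// maze.move(dir: south) : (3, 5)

// maze.sense(dir: south) : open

// stack.push(x: south) : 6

// maze.move(dir: south) : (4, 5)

// maze.sense(dir: south) : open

// stack.push(x: south) : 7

// maze.move(dir: south) : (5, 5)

// maze.sense(dir: west) : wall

// stack.pop() : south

// maze.move(dir: north) : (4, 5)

// maze.sense(dir: west) : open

// stack.push(x: west) : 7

// maze.move(dir: west) : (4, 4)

// stack.pop() : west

// maze.move(dir: east) : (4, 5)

// stack.pop() : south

// maze.move(dir: north) : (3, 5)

// stack.pop() : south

// maze.move(dir: north) : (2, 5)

// stack.pop() : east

// maze.move(dir: west) : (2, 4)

// stack.pop() : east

// maze.move(dir: west) : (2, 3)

// maze.sense(dir: west) : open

// stack.push(x: west) : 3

// maze.move(dir: west) : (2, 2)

// maze.sense(dir: north) : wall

// maze.sense(dir: south) : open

// stack.push(x: south) : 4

// maze.move(dir: south) : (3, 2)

// maze.sense(dir: south) : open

// stack.push(x: south) : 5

// maze.move(dir: south) : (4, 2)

// maze.sense(dir: south) : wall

// maze.sense(dir: west) : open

// stack.push(x: west) : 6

// maze.move(dir: west) : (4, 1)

// maze.sense(dir: north) : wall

// maze.sense(dir: south) : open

// stack.push(x: south) : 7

// maze.move(dir: south) : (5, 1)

// maze.sense(dir: west) : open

// stack.push(x: west) : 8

// maze.move(dir: west) : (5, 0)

// maze.sense(dir: north) : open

// stack.push(x: north) : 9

// maze.move(dir: north) : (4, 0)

// maze.sense(dir: north) : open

// stack.push(x: north) : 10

// maze.move(dir: north) : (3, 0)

// maze.sense(dir: north) : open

// stack.push(x: north) : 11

// maze.move(dir: north) : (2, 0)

// maze.sense(dir: north) : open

// stack.push(x: north) : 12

// maze.move(dir: north) : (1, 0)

// maze.sense(dir: north) : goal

// maze.move(dir: north) : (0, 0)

Answer: (0, 0)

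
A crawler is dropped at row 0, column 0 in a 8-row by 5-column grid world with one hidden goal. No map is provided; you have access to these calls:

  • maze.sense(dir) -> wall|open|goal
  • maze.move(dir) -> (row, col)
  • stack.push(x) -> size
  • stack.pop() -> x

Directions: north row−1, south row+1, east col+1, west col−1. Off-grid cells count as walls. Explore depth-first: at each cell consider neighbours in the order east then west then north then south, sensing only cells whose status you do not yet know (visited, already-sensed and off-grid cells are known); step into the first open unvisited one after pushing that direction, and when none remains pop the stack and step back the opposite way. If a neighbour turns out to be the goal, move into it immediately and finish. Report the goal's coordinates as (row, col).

;; 1. sense(dir='east') -> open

;; 2. push(x='east') -> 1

;; 3. move(dir='east') -> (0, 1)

;; 4. sense(dir='east') -> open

;; 5. push(x='east') -> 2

;; 6. move(dir='east') -> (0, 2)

;; 7. sense(dir='east') -> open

;; 8. push(x='east') -> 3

;; 9. move(dir='east') -> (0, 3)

;; 10. sense(dir='east') -> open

;; 11. push(x='east') -> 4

;; 12. move(dir='east') -> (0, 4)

;; 13. sense(dir='south') -> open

;; 14. push(x='south') -> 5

;; 15. move(dir='south') -> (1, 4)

;; 16. sense(dir='west') -> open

;; 17. push(x='west') -> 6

;; 18. move(dir='west') -> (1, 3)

;; 19. sense(dir='west') -> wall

;; 20. sense(dir='south') -> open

;; 21. push(x='south') -> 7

;; 22. move(dir='south') -> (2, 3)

;; 23. sense(dir='east') -> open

;; 24. push(x='east') -> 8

;; 25. move(dir='east') -> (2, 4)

;; 26. sense(dir='south') -> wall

;; 27. pop() -> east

;; 28. move(dir='west') -> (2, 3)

;; 29. sense(dir='west') -> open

;; 30. push(x='west') -> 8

;; 31. move(dir='west') -> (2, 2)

;; 32. sense(dir='west') -> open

;; 33. push(x='west') -> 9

;; 34. move(dir='west') -> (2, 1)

;; 35. sense(dir='west') -> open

;; 36. push(x='west') -> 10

;; 37. move(dir='west') -> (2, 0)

;; 38. sense(dir='north') -> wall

;; 39. sense(dir='south') -> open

;; 40. push(x='south') -> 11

;; 41. move(dir='south') -> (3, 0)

;; 42. sense(dir='east') -> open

;; 43. push(x='east') -> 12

;; 44. move(dir='east') -> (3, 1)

;; 45. sense(dir='east') -> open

;; 46. push(x='east') -> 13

;; 47. move(dir='east') -> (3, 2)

;; 48. sense(dir='east') -> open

;; 49. push(x='east') -> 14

;; 50. move(dir='east') -> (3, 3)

;; 51. sense(dir='south') -> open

;; 52. push(x='south') -> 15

;; 53. move(dir='south') -> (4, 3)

;; 54. sense(dir='east') -> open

;; 55. push(x='east') -> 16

;; 56. move(dir='east') -> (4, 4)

;; 57. sense(dir='south') -> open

;; 58. push(x='south') -> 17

;; 59. move(dir='south') -> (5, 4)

;; 60. sense(dir='west') -> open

;; 61. push(x='west') -> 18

;; 62. move(dir='west') -> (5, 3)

;; 63. sense(dir='west') -> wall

;; 64. sense(dir='south') -> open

;; 65. push(x='south') -> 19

;; 66. move(dir='south') -> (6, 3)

;; 67. sense(dir='east') -> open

;; 68. push(x='east') -> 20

;; 69. move(dir='east') -> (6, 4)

;; 70. sense(dir='south') -> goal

;; 71. move(dir='south') -> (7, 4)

Answer: (7, 4)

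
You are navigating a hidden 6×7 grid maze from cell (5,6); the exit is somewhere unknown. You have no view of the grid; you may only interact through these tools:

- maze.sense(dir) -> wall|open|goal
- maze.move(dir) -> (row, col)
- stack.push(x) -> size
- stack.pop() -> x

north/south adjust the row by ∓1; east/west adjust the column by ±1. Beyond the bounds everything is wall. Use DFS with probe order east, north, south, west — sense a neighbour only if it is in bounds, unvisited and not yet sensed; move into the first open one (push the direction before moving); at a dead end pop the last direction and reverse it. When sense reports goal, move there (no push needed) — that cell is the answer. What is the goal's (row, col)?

==> sense(north)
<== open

==> push(north)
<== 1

==> move(north)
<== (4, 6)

==> sense(north)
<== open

==> push(north)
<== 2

==> move(north)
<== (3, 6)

==> sense(north)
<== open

==> push(north)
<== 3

==> move(north)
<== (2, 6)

==> sense(north)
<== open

==> push(north)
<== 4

==> move(north)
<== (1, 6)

==> sense(north)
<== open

==> push(north)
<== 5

==> move(north)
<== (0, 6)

==> sense(west)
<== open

==> push(west)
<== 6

==> move(west)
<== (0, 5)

==> sense(south)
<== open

==> push(south)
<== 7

==> move(south)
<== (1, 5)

==> sense(south)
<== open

==> push(south)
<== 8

==> move(south)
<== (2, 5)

==> sense(south)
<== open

==> push(south)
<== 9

==> move(south)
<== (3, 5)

==> sense(south)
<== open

==> push(south)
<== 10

==> move(south)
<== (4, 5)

==> sense(south)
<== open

==> push(south)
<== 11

==> move(south)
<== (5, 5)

==> sense(west)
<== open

==> push(west)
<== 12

==> move(west)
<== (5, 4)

==> sense(north)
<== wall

==> sense(west)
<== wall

==> pop()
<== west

==> move(east)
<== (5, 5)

==> pop()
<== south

==> move(north)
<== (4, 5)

==> pop()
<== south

==> move(north)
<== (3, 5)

==> sense(west)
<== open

==> push(west)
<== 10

==> move(west)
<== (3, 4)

==> sense(north)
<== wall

==> sense(west)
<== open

==> push(west)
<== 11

==> move(west)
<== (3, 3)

==> sense(north)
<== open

==> push(north)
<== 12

==> move(north)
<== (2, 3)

==> sense(north)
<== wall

==> sense(west)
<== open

==> push(west)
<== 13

==> move(west)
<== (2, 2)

==> sense(north)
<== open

==> push(north)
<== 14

==> move(north)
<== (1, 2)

==> sense(north)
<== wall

==> sense(west)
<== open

==> push(west)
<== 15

==> move(west)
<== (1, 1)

==> sense(north)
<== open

==> push(north)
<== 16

==> move(north)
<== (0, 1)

==> sense(west)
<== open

==> push(west)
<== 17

==> move(west)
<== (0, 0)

==> sense(south)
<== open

==> push(south)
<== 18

==> move(south)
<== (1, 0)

==> sense(south)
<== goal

==> move(south)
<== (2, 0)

Answer: (2, 0)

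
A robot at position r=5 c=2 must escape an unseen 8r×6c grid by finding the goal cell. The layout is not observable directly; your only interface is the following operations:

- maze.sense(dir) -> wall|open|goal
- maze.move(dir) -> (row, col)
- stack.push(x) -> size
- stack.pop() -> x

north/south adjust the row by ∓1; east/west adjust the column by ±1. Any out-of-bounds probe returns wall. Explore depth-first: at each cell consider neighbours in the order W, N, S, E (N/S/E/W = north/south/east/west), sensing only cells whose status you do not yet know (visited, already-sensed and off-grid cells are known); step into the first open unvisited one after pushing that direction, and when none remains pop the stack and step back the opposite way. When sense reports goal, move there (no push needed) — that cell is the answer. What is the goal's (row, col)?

>>> maze.sense dir: west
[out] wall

>>> maze.sense dir: north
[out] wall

>>> maze.sense dir: south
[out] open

>>> stack.push x: south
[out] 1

>>> maze.move dir: south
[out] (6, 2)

>>> maze.sense dir: west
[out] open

>>> stack.push x: west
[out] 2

>>> maze.move dir: west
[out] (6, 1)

>>> maze.sense dir: west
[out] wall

>>> maze.sense dir: south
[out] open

>>> stack.push x: south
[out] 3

>>> maze.move dir: south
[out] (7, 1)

>>> maze.sense dir: west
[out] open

>>> stack.push x: west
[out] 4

>>> maze.move dir: west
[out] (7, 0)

>>> stack.pop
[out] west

>>> maze.move dir: east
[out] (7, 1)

>>> maze.sense dir: east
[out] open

>>> stack.push x: east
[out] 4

>>> maze.move dir: east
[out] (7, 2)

>>> maze.sense dir: east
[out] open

>>> stack.push x: east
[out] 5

>>> maze.move dir: east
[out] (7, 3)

>>> maze.sense dir: north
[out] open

>>> stack.push x: north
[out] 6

>>> maze.move dir: north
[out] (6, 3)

>>> maze.sense dir: north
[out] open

>>> stack.push x: north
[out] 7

>>> maze.move dir: north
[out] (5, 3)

>>> maze.sense dir: north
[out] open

>>> stack.push x: north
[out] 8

>>> maze.move dir: north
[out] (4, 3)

>>> maze.sense dir: north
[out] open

>>> stack.push x: north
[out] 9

>>> maze.move dir: north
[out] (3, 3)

>>> maze.sense dir: west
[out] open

>>> stack.push x: west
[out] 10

>>> maze.move dir: west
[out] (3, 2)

>>> maze.sense dir: west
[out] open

>>> stack.push x: west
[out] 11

>>> maze.move dir: west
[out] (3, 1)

>>> maze.sense dir: west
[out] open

>>> stack.push x: west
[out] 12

>>> maze.move dir: west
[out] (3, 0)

>>> maze.sense dir: north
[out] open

>>> stack.push x: north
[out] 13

>>> maze.move dir: north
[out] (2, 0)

>>> maze.sense dir: north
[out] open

>>> stack.push x: north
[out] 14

>>> maze.move dir: north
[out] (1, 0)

>>> maze.sense dir: north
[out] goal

>>> maze.move dir: north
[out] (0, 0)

Answer: (0, 0)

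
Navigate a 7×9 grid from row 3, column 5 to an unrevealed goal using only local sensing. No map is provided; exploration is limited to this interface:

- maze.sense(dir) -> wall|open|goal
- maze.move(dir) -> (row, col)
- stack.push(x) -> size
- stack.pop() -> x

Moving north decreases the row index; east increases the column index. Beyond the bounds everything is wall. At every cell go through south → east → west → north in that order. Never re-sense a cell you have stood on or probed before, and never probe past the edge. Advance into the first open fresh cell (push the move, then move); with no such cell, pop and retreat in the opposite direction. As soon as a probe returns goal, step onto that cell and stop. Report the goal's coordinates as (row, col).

% 1. sense(dir: south) => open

% 2. push(x: south) => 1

% 3. move(dir: south) => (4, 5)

% 4. sense(dir: south) => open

% 5. push(x: south) => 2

% 6. move(dir: south) => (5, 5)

% 7. sense(dir: south) => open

% 8. push(x: south) => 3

% 9. move(dir: south) => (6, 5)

% 10. sense(dir: east) => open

% 11. push(x: east) => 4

% 12. move(dir: east) => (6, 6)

% 13. sense(dir: east) => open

% 14. push(x: east) => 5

% 15. move(dir: east) => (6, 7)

% 16. sense(dir: east) => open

% 17. push(x: east) => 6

% 18. move(dir: east) => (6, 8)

% 19. sense(dir: north) => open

% 20. push(x: north) => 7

% 21. move(dir: north) => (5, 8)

% 22. sense(dir: west) => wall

% 23. sense(dir: north) => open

% 24. push(x: north) => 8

% 25. move(dir: north) => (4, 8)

% 26. sense(dir: west) => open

% 27. push(x: west) => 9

% 28. move(dir: west) => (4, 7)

% 29. sense(dir: west) => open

% 30. push(x: west) => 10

% 31. move(dir: west) => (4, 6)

% 32. sense(dir: south) => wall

% 33. sense(dir: north) => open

% 34. push(x: north) => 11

% 35. move(dir: north) => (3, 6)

% 36. sense(dir: east) => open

% 37. push(x: east) => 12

% 38. move(dir: east) => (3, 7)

% 39. sense(dir: east) => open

% 40. push(x: east) => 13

% 41. move(dir: east) => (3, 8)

% 42. sense(dir: north) => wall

% 43. pop() => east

% 44. move(dir: west) => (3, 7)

% 45. sense(dir: north) => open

% 46. push(x: north) => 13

% 47. move(dir: north) => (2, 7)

% 48. sense(dir: west) => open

% 49. push(x: west) => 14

% 50. move(dir: west) => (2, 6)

% 51. sense(dir: west) => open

% 52. push(x: west) => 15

% 53. move(dir: west) => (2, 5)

% 54. sense(dir: west) => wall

% 55. sense(dir: north) => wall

% 56. pop() => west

% 57. move(dir: east) => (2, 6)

% 58. sense(dir: north) => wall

% 59. pop() => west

% 60. move(dir: east) => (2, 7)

% 61. sense(dir: north) => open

% 62. push(x: north) => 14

% 63. move(dir: north) => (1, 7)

% 64. sense(dir: east) => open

% 65. push(x: east) => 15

% 66. move(dir: east) => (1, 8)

% 67. sense(dir: north) => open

% 68. push(x: north) => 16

% 69. move(dir: north) => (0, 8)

% 70. sense(dir: west) => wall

% 71. pop() => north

% 72. move(dir: south) => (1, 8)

% 73. pop() => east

% 74. move(dir: west) => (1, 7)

% 75. pop() => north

% 76. move(dir: south) => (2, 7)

% 77. pop() => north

% 78. move(dir: south) => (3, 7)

% 79. pop() => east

% 80. move(dir: west) => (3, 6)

% 81. pop() => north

% 82. move(dir: south) => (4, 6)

% 83. pop() => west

% 84. move(dir: east) => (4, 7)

% 85. pop() => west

% 86. move(dir: east) => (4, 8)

% 87. pop() => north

% 88. move(dir: south) => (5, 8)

% 89. pop() => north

% 90. move(dir: south) => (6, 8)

% 91. pop() => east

% 92. move(dir: west) => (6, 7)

% 93. pop() => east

% 94. move(dir: west) => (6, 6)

% 95. pop() => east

% 96. move(dir: west) => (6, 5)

% 97. sense(dir: west) => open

% 98. push(x: west) => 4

% 99. move(dir: west) => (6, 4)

% 100. sense(dir: west) => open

% 101. push(x: west) => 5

% 102. move(dir: west) => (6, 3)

% 103. sense(dir: west) => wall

% 104. sense(dir: north) => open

% 105. push(x: north) => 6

% 106. move(dir: north) => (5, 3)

% 107. sense(dir: east) => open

% 108. push(x: east) => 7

% 109. move(dir: east) => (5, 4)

% 110. sense(dir: north) => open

% 111. push(x: north) => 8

% 112. move(dir: north) => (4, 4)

% 113. sense(dir: west) => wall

% 114. sense(dir: north) => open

% 115. push(x: north) => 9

% 116. move(dir: north) => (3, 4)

% 117. sense(dir: west) => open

% 118. push(x: west) => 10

% 119. move(dir: west) => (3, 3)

% 120. sense(dir: west) => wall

% 121. sense(dir: north) => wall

% 122. pop() => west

% 123. move(dir: east) => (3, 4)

% 124. pop() => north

% 125. move(dir: south) => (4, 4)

% 126. pop() => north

% 127. move(dir: south) => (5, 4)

% 128. pop() => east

% 129. move(dir: west) => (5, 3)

% 130. sense(dir: west) => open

% 131. push(x: west) => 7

% 132. move(dir: west) => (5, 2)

% 133. sense(dir: west) => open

% 134. push(x: west) => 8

% 135. move(dir: west) => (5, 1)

% 136. sense(dir: south) => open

% 137. push(x: south) => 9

% 138. move(dir: south) => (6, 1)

% 139. sense(dir: west) => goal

% 140. move(dir: west) => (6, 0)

Answer: (6, 0)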